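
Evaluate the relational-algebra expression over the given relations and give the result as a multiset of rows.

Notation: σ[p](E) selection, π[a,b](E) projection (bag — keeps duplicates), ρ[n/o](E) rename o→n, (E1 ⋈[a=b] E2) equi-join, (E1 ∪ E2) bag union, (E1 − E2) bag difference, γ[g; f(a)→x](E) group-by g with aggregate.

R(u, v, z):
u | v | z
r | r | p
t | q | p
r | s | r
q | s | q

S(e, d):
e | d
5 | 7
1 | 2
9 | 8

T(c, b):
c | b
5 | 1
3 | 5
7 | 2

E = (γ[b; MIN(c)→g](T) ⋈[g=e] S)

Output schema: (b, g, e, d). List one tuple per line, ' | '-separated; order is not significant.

Row counts bottom-up:
  T → 3
  γ[b; MIN(c)→g](T) → 3
  S → 3
  (γ[b; MIN(c)→g](T) ⋈[g=e] S) → 1

== RESULT ==
b | g | e | d
1 | 5 | 5 | 7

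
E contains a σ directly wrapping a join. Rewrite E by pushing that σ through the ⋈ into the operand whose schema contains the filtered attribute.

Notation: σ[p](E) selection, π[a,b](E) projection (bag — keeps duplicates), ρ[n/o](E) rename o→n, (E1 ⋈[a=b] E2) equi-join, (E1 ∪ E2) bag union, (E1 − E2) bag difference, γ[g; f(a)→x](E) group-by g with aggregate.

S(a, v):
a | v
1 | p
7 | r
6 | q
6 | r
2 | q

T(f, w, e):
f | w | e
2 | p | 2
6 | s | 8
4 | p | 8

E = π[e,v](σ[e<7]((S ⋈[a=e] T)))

σ filters on e, owned by the right side.
E' = π[e,v]((S ⋈[a=e] σ[e<7](T)))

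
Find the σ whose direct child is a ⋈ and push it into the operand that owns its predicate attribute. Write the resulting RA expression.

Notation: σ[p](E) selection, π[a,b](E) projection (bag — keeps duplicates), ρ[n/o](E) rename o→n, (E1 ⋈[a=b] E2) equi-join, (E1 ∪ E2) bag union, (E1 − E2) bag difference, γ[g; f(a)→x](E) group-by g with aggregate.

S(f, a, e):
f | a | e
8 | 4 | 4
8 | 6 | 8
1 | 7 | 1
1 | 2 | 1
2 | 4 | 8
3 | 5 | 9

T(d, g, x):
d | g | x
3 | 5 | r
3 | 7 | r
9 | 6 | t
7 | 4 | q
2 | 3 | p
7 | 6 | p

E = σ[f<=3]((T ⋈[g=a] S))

σ filters on f, owned by the right side.
E' = (T ⋈[g=a] σ[f<=3](S))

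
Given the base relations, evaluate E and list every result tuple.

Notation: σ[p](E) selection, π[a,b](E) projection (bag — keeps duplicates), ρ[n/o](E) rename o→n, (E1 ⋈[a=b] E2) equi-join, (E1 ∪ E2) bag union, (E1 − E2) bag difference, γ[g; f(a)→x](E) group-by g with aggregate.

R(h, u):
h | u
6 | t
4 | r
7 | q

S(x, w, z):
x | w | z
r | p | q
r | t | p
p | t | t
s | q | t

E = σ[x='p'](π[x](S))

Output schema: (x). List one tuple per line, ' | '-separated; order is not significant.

Per-node cardinality:
  S → 4
  π[x](S) → 4
  σ[x='p'](π[x](S)) → 1

== RESULT ==
x
p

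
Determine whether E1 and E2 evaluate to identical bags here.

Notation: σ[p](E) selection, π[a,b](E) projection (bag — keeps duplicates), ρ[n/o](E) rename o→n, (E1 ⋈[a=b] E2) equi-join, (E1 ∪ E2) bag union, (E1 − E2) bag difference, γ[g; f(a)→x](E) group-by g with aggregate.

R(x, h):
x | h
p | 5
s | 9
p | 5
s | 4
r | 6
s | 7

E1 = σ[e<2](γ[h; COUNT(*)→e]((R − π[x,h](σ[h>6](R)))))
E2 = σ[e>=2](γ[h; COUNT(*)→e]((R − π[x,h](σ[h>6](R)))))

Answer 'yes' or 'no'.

E1 per-node cardinality:
  R → 6
  R → 6
  σ[h>6](R) → 2
  π[x,h](σ[h>6](R)) → 2
  (R − π[x,h](σ[h>6](R))) → 4
  γ[h; COUNT(*)→e]((R − π[x,h](σ[h>6](R)))) → 3
  σ[e<2](γ[h; COUNT(*)→e]((R − π[x,h](σ[h>6](R))))) → 2
E2 per-node cardinality:
  R → 6
  R → 6
  σ[h>6](R) → 2
  π[x,h](σ[h>6](R)) → 2
  (R − π[x,h](σ[h>6](R))) → 4
  γ[h; COUNT(*)→e]((R − π[x,h](σ[h>6](R)))) → 3
  σ[e>=2](γ[h; COUNT(*)→e]((R − π[x,h](σ[h>6](R))))) → 1

E1 result:
h | e
4 | 1
6 | 1
E2 result:
h | e
5 | 2
Witness: (6, 1) appears 1× in E1 but 0× in E2.

no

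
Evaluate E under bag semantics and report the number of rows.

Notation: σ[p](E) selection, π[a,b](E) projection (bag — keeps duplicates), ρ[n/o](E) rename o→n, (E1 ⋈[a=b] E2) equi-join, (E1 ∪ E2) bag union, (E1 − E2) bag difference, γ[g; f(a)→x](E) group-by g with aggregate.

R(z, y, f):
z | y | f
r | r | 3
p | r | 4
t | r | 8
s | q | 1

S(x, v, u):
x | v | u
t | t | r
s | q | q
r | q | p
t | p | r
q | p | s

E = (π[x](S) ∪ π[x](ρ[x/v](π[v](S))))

Subexpression sizes:
  S → 5
  π[x](S) → 5
  S → 5
  π[v](S) → 5
  ρ[x/v](π[v](S)) → 5
  π[x](ρ[x/v](π[v](S))) → 5
  (π[x](S) ∪ π[x](ρ[x/v](π[v](S)))) → 10

|E| = 10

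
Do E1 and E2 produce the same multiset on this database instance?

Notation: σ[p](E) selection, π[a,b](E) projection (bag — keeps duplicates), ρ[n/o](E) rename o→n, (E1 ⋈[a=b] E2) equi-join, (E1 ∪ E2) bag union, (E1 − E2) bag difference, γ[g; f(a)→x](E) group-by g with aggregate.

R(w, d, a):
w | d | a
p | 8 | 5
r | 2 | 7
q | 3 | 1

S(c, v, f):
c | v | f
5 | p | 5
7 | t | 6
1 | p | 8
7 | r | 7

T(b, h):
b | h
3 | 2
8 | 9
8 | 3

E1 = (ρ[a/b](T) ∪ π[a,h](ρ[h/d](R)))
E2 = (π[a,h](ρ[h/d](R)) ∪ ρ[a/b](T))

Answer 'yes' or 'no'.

E1 per-node cardinality:
  T → 3
  ρ[a/b](T) → 3
  R → 3
  ρ[h/d](R) → 3
  π[a,h](ρ[h/d](R)) → 3
  (ρ[a/b](T) ∪ π[a,h](ρ[h/d](R))) → 6
E2 per-node cardinality:
  R → 3
  ρ[h/d](R) → 3
  π[a,h](ρ[h/d](R)) → 3
  T → 3
  ρ[a/b](T) → 3
  (π[a,h](ρ[h/d](R)) ∪ ρ[a/b](T)) → 6

E1 and E2 produce the same multiset:
a | h
1 | 3
3 | 2
5 | 8
7 | 2
8 | 3
8 | 9

yes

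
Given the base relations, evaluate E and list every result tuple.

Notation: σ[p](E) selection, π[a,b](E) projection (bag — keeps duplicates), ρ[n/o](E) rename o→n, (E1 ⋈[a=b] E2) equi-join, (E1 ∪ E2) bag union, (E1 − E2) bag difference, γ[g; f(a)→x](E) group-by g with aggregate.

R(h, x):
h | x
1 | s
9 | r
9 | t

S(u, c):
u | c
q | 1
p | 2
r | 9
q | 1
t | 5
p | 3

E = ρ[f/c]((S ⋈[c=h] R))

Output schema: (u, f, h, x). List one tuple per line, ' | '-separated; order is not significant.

Per-node cardinality:
  S → 6
  R → 3
  (S ⋈[c=h] R) → 4
  ρ[f/c]((S ⋈[c=h] R)) → 4

== RESULT ==
u | f | h | x
q | 1 | 1 | s
q | 1 | 1 | s
r | 9 | 9 | r
r | 9 | 9 | t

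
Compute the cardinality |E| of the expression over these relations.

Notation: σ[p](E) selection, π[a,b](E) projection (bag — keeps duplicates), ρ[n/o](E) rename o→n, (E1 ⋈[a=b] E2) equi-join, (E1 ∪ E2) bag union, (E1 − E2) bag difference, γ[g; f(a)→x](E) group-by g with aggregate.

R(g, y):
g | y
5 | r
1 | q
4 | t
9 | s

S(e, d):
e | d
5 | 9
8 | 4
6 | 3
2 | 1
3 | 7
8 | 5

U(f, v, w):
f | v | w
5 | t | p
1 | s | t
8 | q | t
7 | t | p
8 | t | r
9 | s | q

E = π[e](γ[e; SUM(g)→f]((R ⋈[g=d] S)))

Per-node cardinality:
  R → 4
  S → 6
  (R ⋈[g=d] S) → 4
  γ[e; SUM(g)→f]((R ⋈[g=d] S)) → 3
  π[e](γ[e; SUM(g)→f]((R ⋈[g=d] S))) → 3

|E| = 3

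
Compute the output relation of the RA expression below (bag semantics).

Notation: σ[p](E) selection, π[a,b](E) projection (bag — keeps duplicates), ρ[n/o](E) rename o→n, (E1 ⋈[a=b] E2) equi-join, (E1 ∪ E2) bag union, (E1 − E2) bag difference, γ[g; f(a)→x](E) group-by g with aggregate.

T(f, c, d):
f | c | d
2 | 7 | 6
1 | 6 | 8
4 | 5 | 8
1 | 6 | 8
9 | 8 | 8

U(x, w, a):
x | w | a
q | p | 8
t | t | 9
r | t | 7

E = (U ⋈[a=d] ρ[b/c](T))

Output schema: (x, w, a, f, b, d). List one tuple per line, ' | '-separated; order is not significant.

Stepwise |·|:
  U → 3
  T → 5
  ρ[b/c](T) → 5
  (U ⋈[a=d] ρ[b/c](T)) → 4

== RESULT ==
x | w | a | f | b | d
q | p | 8 | 1 | 6 | 8
q | p | 8 | 1 | 6 | 8
q | p | 8 | 4 | 5 | 8
q | p | 8 | 9 | 8 | 8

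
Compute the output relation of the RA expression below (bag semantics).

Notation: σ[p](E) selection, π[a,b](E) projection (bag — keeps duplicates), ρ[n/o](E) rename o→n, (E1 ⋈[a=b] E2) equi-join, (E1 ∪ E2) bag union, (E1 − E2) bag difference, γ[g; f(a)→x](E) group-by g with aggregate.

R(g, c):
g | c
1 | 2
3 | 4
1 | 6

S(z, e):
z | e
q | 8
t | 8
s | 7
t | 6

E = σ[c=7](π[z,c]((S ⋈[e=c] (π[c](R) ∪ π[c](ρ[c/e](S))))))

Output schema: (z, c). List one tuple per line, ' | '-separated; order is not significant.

Row counts bottom-up:
  S → 4
  R → 3
  π[c](R) → 3
  S → 4
  ρ[c/e](S) → 4
  π[c](ρ[c/e](S)) → 4
  (π[c](R) ∪ π[c](ρ[c/e](S))) → 7
  (S ⋈[e=c] (π[c](R) ∪ π[c](ρ[c/e](S)))) → 7
  π[z,c]((S ⋈[e=c] (π[c](R) ∪ π[c](ρ[c/e](S))))) → 7
  σ[c=7](π[z,c]((S ⋈[e=c] (π[c](R) ∪ π[c](ρ[c/e](S)))))) → 1

== RESULT ==
z | c
s | 7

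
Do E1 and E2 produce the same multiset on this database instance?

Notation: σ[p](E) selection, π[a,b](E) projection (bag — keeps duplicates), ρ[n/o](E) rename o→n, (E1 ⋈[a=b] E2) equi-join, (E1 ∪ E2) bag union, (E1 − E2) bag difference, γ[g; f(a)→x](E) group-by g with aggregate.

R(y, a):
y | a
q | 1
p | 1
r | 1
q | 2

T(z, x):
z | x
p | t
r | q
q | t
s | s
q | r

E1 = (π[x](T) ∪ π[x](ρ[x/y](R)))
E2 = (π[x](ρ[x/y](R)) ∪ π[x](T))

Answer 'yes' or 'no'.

E1 subexpression sizes:
  T → 5
  π[x](T) → 5
  R → 4
  ρ[x/y](R) → 4
  π[x](ρ[x/y](R)) → 4
  (π[x](T) ∪ π[x](ρ[x/y](R))) → 9
E2 subexpression sizes:
  R → 4
  ρ[x/y](R) → 4
  π[x](ρ[x/y](R)) → 4
  T → 5
  π[x](T) → 5
  (π[x](ρ[x/y](R)) ∪ π[x](T)) → 9

E1 and E2 produce the same multiset:
x
p
q
q
q
r
r
s
t
t

yes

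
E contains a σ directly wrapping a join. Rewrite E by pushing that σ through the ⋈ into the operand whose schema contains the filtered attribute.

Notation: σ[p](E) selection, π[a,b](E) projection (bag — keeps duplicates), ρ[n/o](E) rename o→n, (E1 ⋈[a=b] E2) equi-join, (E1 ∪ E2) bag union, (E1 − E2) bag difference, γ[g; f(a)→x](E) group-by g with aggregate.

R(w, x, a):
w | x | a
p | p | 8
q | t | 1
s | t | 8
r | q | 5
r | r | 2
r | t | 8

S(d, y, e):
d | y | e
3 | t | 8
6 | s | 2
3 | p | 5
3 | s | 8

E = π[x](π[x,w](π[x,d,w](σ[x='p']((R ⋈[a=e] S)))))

σ filters on x, owned by the left side.
E' = π[x](π[x,w](π[x,d,w]((σ[x='p'](R) ⋈[a=e] S))))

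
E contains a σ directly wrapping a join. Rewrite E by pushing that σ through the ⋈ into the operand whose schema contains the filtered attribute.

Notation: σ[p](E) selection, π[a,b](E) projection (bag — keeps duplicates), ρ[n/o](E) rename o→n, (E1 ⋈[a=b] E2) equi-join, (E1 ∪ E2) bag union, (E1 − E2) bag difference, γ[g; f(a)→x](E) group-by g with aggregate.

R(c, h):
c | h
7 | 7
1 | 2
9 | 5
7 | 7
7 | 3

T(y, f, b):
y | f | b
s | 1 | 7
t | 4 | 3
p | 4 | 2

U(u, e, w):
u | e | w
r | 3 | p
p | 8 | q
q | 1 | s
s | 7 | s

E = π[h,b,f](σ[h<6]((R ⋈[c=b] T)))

σ filters on h, owned by the left side.
E' = π[h,b,f]((σ[h<6](R) ⋈[c=b] T))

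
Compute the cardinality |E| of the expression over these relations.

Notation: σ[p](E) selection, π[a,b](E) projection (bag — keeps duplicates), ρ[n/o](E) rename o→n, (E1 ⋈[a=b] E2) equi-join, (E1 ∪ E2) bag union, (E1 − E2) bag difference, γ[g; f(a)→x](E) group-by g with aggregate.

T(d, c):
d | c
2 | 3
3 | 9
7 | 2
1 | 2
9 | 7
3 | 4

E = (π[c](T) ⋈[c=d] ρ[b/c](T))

Stepwise |·|:
  T → 6
  π[c](T) → 6
  T → 6
  ρ[b/c](T) → 6
  (π[c](T) ⋈[c=d] ρ[b/c](T)) → 6

|E| = 6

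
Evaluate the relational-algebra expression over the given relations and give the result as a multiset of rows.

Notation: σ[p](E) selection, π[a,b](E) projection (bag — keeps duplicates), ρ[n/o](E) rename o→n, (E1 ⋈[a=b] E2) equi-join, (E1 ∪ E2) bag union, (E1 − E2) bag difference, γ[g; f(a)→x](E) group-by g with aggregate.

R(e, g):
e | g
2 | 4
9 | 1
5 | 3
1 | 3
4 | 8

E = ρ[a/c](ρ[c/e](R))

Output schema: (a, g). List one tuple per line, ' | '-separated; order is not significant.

Row counts bottom-up:
  R → 5
  ρ[c/e](R) → 5
  ρ[a/c](ρ[c/e](R)) → 5

== RESULT ==
a | g
1 | 3
2 | 4
4 | 8
5 | 3
9 | 1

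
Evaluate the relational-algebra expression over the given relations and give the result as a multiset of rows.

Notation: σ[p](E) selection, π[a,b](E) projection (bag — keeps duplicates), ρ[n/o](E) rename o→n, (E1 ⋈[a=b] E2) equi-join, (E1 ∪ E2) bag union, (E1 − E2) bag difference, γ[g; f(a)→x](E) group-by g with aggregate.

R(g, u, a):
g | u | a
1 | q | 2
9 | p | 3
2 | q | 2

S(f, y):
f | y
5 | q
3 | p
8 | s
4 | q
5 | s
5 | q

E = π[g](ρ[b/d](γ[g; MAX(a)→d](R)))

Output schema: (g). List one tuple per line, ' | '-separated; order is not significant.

Per-node cardinality:
  R → 3
  γ[g; MAX(a)→d](R) → 3
  ρ[b/d](γ[g; MAX(a)→d](R)) → 3
  π[g](ρ[b/d](γ[g; MAX(a)→d](R))) → 3

== RESULT ==
g
1
2
9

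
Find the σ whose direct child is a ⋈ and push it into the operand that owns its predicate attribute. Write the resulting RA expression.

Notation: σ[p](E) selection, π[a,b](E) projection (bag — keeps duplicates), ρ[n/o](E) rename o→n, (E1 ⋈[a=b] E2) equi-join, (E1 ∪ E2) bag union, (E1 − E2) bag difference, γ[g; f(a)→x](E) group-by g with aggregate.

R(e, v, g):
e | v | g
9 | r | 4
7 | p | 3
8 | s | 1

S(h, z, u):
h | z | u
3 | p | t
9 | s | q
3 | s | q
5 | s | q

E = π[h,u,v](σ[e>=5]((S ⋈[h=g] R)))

σ filters on e, owned by the right side.
E' = π[h,u,v]((S ⋈[h=g] σ[e>=5](R)))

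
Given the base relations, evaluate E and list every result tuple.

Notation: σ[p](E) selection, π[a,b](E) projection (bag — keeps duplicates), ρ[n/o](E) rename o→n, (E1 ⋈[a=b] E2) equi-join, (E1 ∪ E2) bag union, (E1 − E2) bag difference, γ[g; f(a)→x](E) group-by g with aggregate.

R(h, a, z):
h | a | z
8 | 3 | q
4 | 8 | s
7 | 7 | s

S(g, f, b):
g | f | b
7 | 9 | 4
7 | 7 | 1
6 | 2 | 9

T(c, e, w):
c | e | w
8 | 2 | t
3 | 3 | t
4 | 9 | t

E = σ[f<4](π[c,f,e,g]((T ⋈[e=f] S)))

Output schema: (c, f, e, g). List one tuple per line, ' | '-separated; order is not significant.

Subexpression sizes:
  T → 3
  S → 3
  (T ⋈[e=f] S) → 2
  π[c,f,e,g]((T ⋈[e=f] S)) → 2
  σ[f<4](π[c,f,e,g]((T ⋈[e=f] S))) → 1

== RESULT ==
c | f | e | g
8 | 2 | 2 | 6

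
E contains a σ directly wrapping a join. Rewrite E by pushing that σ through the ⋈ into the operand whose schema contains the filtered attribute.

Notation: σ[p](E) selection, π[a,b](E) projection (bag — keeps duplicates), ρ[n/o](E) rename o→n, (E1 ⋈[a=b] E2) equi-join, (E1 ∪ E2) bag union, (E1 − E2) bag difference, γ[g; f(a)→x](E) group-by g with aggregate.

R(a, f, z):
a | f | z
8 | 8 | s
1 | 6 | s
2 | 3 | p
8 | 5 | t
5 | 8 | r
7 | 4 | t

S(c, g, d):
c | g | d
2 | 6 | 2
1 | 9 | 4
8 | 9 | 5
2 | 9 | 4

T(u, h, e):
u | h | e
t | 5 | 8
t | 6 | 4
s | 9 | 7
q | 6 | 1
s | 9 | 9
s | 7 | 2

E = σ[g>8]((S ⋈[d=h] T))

σ filters on g, owned by the left side.
E' = (σ[g>8](S) ⋈[d=h] T)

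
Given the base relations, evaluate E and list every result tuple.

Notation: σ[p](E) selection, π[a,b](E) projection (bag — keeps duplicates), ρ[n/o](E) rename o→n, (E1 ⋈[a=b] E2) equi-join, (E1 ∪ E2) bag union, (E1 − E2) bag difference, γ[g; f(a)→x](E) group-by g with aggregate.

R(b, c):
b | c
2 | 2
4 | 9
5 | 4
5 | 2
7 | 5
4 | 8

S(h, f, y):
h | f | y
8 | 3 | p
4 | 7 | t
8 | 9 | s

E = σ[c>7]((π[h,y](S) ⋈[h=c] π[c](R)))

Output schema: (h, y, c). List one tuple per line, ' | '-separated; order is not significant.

Row counts bottom-up:
  S → 3
  π[h,y](S) → 3
  R → 6
  π[c](R) → 6
  (π[h,y](S) ⋈[h=c] π[c](R)) → 3
  σ[c>7]((π[h,y](S) ⋈[h=c] π[c](R))) → 2

== RESULT ==
h | y | c
8 | p | 8
8 | s | 8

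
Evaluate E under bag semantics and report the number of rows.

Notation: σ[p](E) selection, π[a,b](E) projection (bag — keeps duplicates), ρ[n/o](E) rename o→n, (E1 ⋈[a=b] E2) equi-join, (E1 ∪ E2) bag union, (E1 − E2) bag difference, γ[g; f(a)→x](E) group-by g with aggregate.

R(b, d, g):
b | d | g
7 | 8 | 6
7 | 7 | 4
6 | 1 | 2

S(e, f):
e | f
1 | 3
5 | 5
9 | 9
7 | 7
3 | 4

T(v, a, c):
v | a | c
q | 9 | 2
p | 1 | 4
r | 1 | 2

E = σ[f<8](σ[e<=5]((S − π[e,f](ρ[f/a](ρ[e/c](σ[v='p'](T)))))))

Subexpression sizes:
  S → 5
  T → 3
  σ[v='p'](T) → 1
  ρ[e/c](σ[v='p'](T)) → 1
  ρ[f/a](ρ[e/c](σ[v='p'](T))) → 1
  π[e,f](ρ[f/a](ρ[e/c](σ[v='p'](T)))) → 1
  (S − π[e,f](ρ[f/a](ρ[e/c](σ[v='p'](T))))) → 5
  σ[e<=5]((S − π[e,f](ρ[f/a](ρ[e/c](σ[v='p'](T)))))) → 3
  σ[f<8](σ[e<=5]((S − π[e,f](ρ[f/a](ρ[e/c](σ[v='p'](T))))))) → 3

|E| = 3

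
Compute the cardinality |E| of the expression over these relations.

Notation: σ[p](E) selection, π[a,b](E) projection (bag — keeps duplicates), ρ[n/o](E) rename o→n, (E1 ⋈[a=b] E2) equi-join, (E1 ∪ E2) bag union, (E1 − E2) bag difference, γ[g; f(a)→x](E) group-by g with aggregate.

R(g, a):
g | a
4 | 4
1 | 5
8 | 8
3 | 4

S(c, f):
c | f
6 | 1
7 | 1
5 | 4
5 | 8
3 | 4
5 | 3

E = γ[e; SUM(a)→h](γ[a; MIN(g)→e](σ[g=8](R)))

Row counts bottom-up:
  R → 4
  σ[g=8](R) → 1
  γ[a; MIN(g)→e](σ[g=8](R)) → 1
  γ[e; SUM(a)→h](γ[a; MIN(g)→e](σ[g=8](R))) → 1

|E| = 1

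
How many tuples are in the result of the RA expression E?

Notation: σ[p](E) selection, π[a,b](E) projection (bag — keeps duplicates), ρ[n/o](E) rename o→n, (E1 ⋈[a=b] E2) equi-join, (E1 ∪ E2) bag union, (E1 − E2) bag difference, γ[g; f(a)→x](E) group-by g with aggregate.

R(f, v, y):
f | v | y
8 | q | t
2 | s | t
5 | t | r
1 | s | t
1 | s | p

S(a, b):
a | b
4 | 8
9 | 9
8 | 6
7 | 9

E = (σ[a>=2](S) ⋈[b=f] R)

Row counts bottom-up:
  S → 4
  σ[a>=2](S) → 4
  R → 5
  (σ[a>=2](S) ⋈[b=f] R) → 1

|E| = 1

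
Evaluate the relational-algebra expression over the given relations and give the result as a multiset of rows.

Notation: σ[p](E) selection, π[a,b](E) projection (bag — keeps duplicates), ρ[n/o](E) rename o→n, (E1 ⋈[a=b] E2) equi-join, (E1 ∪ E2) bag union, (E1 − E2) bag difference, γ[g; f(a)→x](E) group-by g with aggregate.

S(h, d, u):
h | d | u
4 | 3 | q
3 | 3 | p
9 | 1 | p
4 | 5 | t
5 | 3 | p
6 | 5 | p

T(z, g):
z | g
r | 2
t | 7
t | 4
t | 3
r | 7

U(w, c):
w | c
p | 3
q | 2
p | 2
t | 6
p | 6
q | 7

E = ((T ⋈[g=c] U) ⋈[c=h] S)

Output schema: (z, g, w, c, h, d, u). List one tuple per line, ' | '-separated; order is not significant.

Stepwise |·|:
  T → 5
  U → 6
  (T ⋈[g=c] U) → 5
  S → 6
  ((T ⋈[g=c] U) ⋈[c=h] S) → 1

== RESULT ==
z | g | w | c | h | d | u
t | 3 | p | 3 | 3 | 3 | p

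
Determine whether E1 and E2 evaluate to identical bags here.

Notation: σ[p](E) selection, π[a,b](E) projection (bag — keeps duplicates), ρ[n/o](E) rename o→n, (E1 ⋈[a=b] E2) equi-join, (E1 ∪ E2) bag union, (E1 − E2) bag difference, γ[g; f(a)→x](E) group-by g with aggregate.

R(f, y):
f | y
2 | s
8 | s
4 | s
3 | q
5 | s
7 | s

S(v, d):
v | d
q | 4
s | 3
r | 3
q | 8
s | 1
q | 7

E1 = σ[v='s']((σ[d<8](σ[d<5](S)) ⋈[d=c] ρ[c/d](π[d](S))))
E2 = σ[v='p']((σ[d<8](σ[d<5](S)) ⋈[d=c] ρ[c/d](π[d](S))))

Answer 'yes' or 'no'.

E1 subexpression sizes:
  S → 6
  σ[d<5](S) → 4
  σ[d<8](σ[d<5](S)) → 4
  S → 6
  π[d](S) → 6
  ρ[c/d](π[d](S)) → 6
  (σ[d<8](σ[d<5](S)) ⋈[d=c] ρ[c/d](π[d](S))) → 6
  σ[v='s']((σ[d<8](σ[d<5](S)) ⋈[d=c] ρ[c/d](π[d](S)))) → 3
E2 subexpression sizes:
  S → 6
  σ[d<5](S) → 4
  σ[d<8](σ[d<5](S)) → 4
  S → 6
  π[d](S) → 6
  ρ[c/d](π[d](S)) → 6
  (σ[d<8](σ[d<5](S)) ⋈[d=c] ρ[c/d](π[d](S))) → 6
  σ[v='p']((σ[d<8](σ[d<5](S)) ⋈[d=c] ρ[c/d](π[d](S)))) → 0

E1 result:
v | d | c
s | 1 | 1
s | 3 | 3
s | 3 | 3
E2 result:
v | d | c
(0 rows)
Witness: ('s', 1, 1) appears 1× in E1 but 0× in E2.

no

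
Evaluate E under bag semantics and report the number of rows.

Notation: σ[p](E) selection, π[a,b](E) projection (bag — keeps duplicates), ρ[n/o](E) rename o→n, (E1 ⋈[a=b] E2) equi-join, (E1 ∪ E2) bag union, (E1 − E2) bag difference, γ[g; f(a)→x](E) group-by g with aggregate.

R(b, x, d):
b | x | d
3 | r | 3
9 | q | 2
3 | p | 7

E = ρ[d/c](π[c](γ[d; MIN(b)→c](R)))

Row counts bottom-up:
  R → 3
  γ[d; MIN(b)→c](R) → 3
  π[c](γ[d; MIN(b)→c](R)) → 3
  ρ[d/c](π[c](γ[d; MIN(b)→c](R))) → 3

|E| = 3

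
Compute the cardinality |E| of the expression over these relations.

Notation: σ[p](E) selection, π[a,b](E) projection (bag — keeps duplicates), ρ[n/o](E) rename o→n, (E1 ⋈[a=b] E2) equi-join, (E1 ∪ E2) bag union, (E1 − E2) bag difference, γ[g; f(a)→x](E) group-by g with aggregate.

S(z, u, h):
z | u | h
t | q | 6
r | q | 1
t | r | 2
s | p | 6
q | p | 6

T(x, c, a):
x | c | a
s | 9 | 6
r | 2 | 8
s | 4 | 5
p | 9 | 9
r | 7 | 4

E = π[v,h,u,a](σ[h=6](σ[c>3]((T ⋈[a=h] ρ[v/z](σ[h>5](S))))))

Stepwise |·|:
  T → 5
  S → 5
  σ[h>5](S) → 3
  ρ[v/z](σ[h>5](S)) → 3
  (T ⋈[a=h] ρ[v/z](σ[h>5](S))) → 3
  σ[c>3]((T ⋈[a=h] ρ[v/z](σ[h>5](S)))) → 3
  σ[h=6](σ[c>3]((T ⋈[a=h] ρ[v/z](σ[h>5](S))))) → 3
  π[v,h,u,a](σ[h=6](σ[c>3]((T ⋈[a=h] ρ[v/z](σ[h>5](S)))))) → 3

|E| = 3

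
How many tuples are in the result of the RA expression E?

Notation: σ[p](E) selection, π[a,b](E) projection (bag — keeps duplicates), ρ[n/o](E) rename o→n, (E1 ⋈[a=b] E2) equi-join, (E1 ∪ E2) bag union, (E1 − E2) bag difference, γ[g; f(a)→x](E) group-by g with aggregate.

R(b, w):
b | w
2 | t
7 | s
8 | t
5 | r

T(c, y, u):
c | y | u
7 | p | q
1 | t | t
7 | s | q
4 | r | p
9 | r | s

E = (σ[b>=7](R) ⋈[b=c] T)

Stepwise |·|:
  R → 4
  σ[b>=7](R) → 2
  T → 5
  (σ[b>=7](R) ⋈[b=c] T) → 2

|E| = 2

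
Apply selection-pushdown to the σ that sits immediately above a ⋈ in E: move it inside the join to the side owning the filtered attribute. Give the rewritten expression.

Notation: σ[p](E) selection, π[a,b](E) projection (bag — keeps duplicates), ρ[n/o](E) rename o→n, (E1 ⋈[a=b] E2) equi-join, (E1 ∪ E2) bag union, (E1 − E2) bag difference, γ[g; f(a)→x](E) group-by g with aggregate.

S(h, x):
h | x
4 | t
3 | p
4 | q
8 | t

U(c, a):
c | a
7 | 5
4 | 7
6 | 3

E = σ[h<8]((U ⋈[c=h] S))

σ filters on h, owned by the right side.
E' = (U ⋈[c=h] σ[h<8](S))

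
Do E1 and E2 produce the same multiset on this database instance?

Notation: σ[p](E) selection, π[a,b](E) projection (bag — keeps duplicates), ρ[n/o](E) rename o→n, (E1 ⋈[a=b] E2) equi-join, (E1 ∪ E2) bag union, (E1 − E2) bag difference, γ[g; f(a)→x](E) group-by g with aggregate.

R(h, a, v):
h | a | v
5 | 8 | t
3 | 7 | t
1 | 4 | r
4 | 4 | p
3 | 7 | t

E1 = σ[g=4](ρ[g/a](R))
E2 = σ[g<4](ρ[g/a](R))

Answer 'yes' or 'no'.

E1 per-node cardinality:
  R → 5
  ρ[g/a](R) → 5
  σ[g=4](ρ[g/a](R)) → 2
E2 per-node cardinality:
  R → 5
  ρ[g/a](R) → 5
  σ[g<4](ρ[g/a](R)) → 0

E1 result:
h | g | v
1 | 4 | r
4 | 4 | p
E2 result:
h | g | v
(0 rows)
Witness: (4, 4, 'p') appears 1× in E1 but 0× in E2.

no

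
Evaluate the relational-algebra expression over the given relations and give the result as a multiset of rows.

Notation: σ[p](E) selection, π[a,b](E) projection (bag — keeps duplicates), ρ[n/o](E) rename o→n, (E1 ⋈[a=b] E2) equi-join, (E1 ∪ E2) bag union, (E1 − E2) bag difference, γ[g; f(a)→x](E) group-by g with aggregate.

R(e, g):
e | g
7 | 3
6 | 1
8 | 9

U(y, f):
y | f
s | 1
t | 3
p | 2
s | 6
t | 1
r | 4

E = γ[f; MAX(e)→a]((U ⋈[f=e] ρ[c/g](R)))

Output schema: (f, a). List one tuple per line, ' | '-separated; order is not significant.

Row counts bottom-up:
  U → 6
  R → 3
  ρ[c/g](R) → 3
  (U ⋈[f=e] ρ[c/g](R)) → 1
  γ[f; MAX(e)→a]((U ⋈[f=e] ρ[c/g](R))) → 1

== RESULT ==
f | a
6 | 6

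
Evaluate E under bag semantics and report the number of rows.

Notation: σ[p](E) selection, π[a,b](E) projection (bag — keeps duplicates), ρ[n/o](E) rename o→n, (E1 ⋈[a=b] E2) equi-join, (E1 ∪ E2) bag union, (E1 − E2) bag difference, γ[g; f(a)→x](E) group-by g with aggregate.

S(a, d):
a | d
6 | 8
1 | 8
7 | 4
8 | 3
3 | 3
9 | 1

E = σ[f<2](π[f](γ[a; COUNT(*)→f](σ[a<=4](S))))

Subexpression sizes:
  S → 6
  σ[a<=4](S) → 2
  γ[a; COUNT(*)→f](σ[a<=4](S)) → 2
  π[f](γ[a; COUNT(*)→f](σ[a<=4](S))) → 2
  σ[f<2](π[f](γ[a; COUNT(*)→f](σ[a<=4](S)))) → 2

|E| = 2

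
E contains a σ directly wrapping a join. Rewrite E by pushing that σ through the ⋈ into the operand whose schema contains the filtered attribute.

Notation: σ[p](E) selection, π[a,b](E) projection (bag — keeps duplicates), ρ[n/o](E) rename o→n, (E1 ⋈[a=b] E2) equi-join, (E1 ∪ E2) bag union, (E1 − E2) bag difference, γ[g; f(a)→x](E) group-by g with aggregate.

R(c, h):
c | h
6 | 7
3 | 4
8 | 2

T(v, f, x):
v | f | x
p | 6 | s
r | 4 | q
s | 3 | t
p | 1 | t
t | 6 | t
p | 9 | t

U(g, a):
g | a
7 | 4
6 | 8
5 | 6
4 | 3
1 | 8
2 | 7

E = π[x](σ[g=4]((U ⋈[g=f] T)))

σ filters on g, owned by the left side.
E' = π[x]((σ[g=4](U) ⋈[g=f] T))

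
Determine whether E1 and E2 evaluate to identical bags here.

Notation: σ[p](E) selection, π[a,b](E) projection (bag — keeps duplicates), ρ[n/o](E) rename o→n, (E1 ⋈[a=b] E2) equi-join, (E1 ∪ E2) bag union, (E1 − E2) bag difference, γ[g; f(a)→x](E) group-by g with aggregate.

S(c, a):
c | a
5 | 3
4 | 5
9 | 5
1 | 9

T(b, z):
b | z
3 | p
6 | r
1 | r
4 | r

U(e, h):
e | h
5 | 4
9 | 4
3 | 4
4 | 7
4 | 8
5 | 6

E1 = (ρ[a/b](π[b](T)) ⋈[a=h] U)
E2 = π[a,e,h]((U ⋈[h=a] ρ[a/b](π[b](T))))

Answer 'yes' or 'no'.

E1 stepwise |·|:
  T → 4
  π[b](T) → 4
  ρ[a/b](π[b](T)) → 4
  U → 6
  (ρ[a/b](π[b](T)) ⋈[a=h] U) → 4
E2 stepwise |·|:
  U → 6
  T → 4
  π[b](T) → 4
  ρ[a/b](π[b](T)) → 4
  (U ⋈[h=a] ρ[a/b](π[b](T))) → 4
  π[a,e,h]((U ⋈[h=a] ρ[a/b](π[b](T)))) → 4

E1 and E2 produce the same multiset:
a | e | h
4 | 3 | 4
4 | 5 | 4
4 | 9 | 4
6 | 5 | 6

yes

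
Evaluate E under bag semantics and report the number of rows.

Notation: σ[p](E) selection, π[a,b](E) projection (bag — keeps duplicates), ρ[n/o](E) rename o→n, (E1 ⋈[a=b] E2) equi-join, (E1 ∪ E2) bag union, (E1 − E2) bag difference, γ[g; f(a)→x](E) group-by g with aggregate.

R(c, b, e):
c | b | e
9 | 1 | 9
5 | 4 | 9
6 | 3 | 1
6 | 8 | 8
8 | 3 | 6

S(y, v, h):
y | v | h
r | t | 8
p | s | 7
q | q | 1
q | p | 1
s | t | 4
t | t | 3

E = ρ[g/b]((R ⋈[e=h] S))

Subexpression sizes:
  R → 5
  S → 6
  (R ⋈[e=h] S) → 3
  ρ[g/b]((R ⋈[e=h] S)) → 3

|E| = 3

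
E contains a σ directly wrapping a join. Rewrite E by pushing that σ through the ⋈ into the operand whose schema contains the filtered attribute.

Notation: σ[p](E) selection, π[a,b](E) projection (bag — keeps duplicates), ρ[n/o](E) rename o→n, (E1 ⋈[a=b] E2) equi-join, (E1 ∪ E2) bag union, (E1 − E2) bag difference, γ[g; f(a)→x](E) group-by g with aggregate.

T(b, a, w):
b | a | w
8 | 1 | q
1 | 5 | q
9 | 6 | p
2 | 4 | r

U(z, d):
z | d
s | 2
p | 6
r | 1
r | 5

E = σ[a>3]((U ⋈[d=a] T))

σ filters on a, owned by the right side.
E' = (U ⋈[d=a] σ[a>3](T))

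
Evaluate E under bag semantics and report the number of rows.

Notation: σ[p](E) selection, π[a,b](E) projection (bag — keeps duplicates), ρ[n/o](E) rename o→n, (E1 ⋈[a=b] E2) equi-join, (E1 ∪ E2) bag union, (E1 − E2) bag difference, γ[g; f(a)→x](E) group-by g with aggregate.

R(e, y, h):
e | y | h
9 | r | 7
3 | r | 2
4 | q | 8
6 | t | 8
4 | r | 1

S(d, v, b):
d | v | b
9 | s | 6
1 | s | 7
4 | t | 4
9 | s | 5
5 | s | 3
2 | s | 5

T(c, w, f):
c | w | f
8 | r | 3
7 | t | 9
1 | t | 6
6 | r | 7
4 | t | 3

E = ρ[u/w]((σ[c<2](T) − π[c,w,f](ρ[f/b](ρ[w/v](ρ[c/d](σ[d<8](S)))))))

Subexpression sizes:
  T → 5
  σ[c<2](T) → 1
  S → 6
  σ[d<8](S) → 4
  ρ[c/d](σ[d<8](S)) → 4
  ρ[w/v](ρ[c/d](σ[d<8](S))) → 4
  ρ[f/b](ρ[w/v](ρ[c/d](σ[d<8](S)))) → 4
  π[c,w,f](ρ[f/b](ρ[w/v](ρ[c/d](σ[d<8](S))))) → 4
  (σ[c<2](T) − π[c,w,f](ρ[f/b](ρ[w/v](ρ[c/d](σ[d<8](S)))))) → 1
  ρ[u/w]((σ[c<2](T) − π[c,w,f](ρ[f/b](ρ[w/v](ρ[c/d](σ[d<8](S))))))) → 1

|E| = 1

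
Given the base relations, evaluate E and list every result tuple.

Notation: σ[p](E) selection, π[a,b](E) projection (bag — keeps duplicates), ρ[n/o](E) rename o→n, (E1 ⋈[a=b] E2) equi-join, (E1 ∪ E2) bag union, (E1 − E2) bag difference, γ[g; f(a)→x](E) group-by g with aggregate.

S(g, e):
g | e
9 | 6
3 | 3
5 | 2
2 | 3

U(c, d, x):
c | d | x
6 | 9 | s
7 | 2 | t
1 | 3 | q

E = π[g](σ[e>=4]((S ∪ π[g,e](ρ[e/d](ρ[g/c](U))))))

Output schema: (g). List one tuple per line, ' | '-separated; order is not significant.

Stepwise |·|:
  S → 4
  U → 3
  ρ[g/c](U) → 3
  ρ[e/d](ρ[g/c](U)) → 3
  π[g,e](ρ[e/d](ρ[g/c](U))) → 3
  (S ∪ π[g,e](ρ[e/d](ρ[g/c](U)))) → 7
  σ[e>=4]((S ∪ π[g,e](ρ[e/d](ρ[g/c](U))))) → 2
  π[g](σ[e>=4]((S ∪ π[g,e](ρ[e/d](ρ[g/c](U)))))) → 2

== RESULT ==
g
6
9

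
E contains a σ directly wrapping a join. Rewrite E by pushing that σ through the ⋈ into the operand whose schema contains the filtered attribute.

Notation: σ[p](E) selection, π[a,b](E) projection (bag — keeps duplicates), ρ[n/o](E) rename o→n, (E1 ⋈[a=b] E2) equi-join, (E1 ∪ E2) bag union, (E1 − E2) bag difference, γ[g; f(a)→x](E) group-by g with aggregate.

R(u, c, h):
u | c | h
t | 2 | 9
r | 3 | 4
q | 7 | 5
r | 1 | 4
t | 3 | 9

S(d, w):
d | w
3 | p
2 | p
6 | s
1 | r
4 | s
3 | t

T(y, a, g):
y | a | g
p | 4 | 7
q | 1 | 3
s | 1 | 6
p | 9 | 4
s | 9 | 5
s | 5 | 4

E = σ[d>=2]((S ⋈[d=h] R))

σ filters on d, owned by the left side.
E' = (σ[d>=2](S) ⋈[d=h] R)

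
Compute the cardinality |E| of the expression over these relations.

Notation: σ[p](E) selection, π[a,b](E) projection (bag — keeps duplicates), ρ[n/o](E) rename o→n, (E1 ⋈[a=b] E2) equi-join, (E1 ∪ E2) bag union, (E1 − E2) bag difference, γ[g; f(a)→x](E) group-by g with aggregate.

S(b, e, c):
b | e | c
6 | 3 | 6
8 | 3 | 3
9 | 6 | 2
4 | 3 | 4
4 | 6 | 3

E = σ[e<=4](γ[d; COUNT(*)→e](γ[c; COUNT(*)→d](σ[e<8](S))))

Stepwise |·|:
  S → 5
  σ[e<8](S) → 5
  γ[c; COUNT(*)→d](σ[e<8](S)) → 4
  γ[d; COUNT(*)→e](γ[c; COUNT(*)→d](σ[e<8](S))) → 2
  σ[e<=4](γ[d; COUNT(*)→e](γ[c; COUNT(*)→d](σ[e<8](S)))) → 2

|E| = 2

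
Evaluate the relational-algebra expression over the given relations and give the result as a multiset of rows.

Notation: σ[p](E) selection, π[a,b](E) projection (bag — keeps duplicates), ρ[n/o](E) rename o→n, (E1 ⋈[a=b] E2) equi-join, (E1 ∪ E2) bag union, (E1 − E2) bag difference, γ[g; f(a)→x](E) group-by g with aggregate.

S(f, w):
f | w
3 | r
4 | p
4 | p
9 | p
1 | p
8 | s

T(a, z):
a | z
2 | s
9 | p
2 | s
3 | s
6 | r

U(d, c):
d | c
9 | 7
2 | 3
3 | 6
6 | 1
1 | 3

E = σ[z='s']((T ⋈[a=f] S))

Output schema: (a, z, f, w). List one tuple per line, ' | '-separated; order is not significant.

Row counts bottom-up:
  T → 5
  S → 6
  (T ⋈[a=f] S) → 2
  σ[z='s']((T ⋈[a=f] S)) → 1

== RESULT ==
a | z | f | w
3 | s | 3 | r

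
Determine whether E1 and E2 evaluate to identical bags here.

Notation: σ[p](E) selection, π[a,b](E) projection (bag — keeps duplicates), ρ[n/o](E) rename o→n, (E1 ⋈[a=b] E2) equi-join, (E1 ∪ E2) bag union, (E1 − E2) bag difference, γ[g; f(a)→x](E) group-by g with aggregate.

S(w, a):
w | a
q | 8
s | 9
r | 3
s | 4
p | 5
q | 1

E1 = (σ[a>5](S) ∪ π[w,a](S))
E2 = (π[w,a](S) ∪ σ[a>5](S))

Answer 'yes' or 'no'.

E1 row counts bottom-up:
  S → 6
  σ[a>5](S) → 2
  S → 6
  π[w,a](S) → 6
  (σ[a>5](S) ∪ π[w,a](S)) → 8
E2 row counts bottom-up:
  S → 6
  π[w,a](S) → 6
  S → 6
  σ[a>5](S) → 2
  (π[w,a](S) ∪ σ[a>5](S)) → 8

E1 and E2 produce the same multiset:
w | a
p | 5
q | 1
q | 8
q | 8
r | 3
s | 4
s | 9
s | 9

yes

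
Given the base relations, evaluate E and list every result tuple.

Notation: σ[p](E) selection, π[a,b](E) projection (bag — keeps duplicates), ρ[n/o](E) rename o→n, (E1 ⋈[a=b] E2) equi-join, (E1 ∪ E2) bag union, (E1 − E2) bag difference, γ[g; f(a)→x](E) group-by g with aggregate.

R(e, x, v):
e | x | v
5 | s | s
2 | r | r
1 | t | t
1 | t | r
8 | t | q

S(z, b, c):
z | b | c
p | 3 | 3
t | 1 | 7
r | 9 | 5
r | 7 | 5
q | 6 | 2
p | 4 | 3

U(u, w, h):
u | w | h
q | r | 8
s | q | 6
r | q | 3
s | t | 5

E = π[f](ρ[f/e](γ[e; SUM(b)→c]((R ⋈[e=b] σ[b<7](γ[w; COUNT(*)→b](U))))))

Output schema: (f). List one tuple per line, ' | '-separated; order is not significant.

Subexpression sizes:
  R → 5
  U → 4
  γ[w; COUNT(*)→b](U) → 3
  σ[b<7](γ[w; COUNT(*)→b](U)) → 3
  (R ⋈[e=b] σ[b<7](γ[w; COUNT(*)→b](U))) → 5
  γ[e; SUM(b)→c]((R ⋈[e=b] σ[b<7](γ[w; COUNT(*)→b](U)))) → 2
  ρ[f/e](γ[e; SUM(b)→c]((R ⋈[e=b] σ[b<7](γ[w; COUNT(*)→b](U))))) → 2
  π[f](ρ[f/e](γ[e; SUM(b)→c]((R ⋈[e=b] σ[b<7](γ[w; COUNT(*)→b](U)))))) → 2

== RESULT ==
f
1
2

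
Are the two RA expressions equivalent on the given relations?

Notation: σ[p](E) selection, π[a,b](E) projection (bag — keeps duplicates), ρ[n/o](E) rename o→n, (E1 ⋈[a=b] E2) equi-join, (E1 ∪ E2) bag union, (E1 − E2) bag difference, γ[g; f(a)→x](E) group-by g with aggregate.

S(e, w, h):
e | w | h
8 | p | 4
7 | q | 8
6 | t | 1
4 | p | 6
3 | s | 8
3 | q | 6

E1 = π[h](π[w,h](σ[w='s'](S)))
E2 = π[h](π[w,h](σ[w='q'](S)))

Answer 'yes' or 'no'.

E1 subexpression sizes:
  S → 6
  σ[w='s'](S) → 1
  π[w,h](σ[w='s'](S)) → 1
  π[h](π[w,h](σ[w='s'](S))) → 1
E2 subexpression sizes:
  S → 6
  σ[w='q'](S) → 2
  π[w,h](σ[w='q'](S)) → 2
  π[h](π[w,h](σ[w='q'](S))) → 2

E1 result:
h
8
E2 result:
h
6
8
Witness: (6,) appears 0× in E1 but 1× in E2.

no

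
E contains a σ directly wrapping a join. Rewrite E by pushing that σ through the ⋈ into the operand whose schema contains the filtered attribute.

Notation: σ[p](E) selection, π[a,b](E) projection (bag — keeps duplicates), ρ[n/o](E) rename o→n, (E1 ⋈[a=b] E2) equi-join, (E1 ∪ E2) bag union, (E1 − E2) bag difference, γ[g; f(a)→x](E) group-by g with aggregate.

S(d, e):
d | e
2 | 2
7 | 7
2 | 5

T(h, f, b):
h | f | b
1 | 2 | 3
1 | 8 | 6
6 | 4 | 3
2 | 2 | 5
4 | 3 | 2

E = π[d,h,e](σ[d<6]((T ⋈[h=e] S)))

σ filters on d, owned by the right side.
E' = π[d,h,e]((T ⋈[h=e] σ[d<6](S)))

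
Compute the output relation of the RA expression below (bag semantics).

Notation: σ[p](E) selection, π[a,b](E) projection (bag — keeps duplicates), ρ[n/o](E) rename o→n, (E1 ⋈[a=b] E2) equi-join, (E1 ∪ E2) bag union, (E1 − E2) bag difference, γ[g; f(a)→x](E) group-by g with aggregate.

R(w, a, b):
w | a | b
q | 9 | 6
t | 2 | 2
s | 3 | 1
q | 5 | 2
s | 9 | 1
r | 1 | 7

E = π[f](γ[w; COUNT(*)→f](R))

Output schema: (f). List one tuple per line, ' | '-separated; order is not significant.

Row counts bottom-up:
  R → 6
  γ[w; COUNT(*)→f](R) → 4
  π[f](γ[w; COUNT(*)→f](R)) → 4

== RESULT ==
f
1
1
2
2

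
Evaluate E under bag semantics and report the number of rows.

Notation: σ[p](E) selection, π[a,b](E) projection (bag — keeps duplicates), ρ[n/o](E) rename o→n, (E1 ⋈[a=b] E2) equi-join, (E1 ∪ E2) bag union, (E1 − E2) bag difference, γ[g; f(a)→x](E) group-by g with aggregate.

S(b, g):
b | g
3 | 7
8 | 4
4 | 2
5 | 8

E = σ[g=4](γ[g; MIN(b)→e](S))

Row counts bottom-up:
  S → 4
  γ[g; MIN(b)→e](S) → 4
  σ[g=4](γ[g; MIN(b)→e](S)) → 1

|E| = 1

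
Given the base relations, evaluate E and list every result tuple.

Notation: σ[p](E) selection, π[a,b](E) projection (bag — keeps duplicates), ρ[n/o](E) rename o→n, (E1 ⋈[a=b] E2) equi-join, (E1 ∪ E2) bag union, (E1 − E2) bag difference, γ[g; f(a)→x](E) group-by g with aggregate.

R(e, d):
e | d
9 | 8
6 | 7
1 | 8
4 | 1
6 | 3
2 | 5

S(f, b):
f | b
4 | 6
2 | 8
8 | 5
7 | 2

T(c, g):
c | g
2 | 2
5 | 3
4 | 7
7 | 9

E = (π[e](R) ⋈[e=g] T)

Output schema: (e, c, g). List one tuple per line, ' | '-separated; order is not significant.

Subexpression sizes:
  R → 6
  π[e](R) → 6
  T → 4
  (π[e](R) ⋈[e=g] T) → 2

== RESULT ==
e | c | g
2 | 2 | 2
9 | 7 | 9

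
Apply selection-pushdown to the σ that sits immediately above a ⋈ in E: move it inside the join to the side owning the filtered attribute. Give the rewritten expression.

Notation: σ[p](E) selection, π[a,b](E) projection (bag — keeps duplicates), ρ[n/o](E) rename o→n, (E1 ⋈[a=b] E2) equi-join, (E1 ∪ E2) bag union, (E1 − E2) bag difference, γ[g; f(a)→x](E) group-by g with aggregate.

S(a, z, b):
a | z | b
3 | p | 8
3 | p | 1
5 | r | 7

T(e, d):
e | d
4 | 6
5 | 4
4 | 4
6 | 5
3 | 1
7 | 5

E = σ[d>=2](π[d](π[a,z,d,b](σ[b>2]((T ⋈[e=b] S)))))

σ filters on b, owned by the right side.
E' = σ[d>=2](π[d](π[a,z,d,b]((T ⋈[e=b] σ[b>2](S)))))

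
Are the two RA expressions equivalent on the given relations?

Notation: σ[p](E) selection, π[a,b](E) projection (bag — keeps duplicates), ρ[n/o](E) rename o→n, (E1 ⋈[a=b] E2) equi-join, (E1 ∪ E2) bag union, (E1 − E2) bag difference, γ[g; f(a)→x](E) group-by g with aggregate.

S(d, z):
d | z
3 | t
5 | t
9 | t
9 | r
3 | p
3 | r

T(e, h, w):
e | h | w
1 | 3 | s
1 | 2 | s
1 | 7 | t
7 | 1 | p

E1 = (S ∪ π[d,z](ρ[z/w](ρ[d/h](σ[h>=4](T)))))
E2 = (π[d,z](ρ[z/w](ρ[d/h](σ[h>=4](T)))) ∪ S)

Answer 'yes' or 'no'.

E1 per-node cardinality:
  S → 6
  T → 4
  σ[h>=4](T) → 1
  ρ[d/h](σ[h>=4](T)) → 1
  ρ[z/w](ρ[d/h](σ[h>=4](T))) → 1
  π[d,z](ρ[z/w](ρ[d/h](σ[h>=4](T)))) → 1
  (S ∪ π[d,z](ρ[z/w](ρ[d/h](σ[h>=4](T))))) → 7
E2 per-node cardinality:
  T → 4
  σ[h>=4](T) → 1
  ρ[d/h](σ[h>=4](T)) → 1
  ρ[z/w](ρ[d/h](σ[h>=4](T))) → 1
  π[d,z](ρ[z/w](ρ[d/h](σ[h>=4](T)))) → 1
  S → 6
  (π[d,z](ρ[z/w](ρ[d/h](σ[h>=4](T)))) ∪ S) → 7

E1 and E2 produce the same multiset:
d | z
3 | p
3 | r
3 | t
5 | t
7 | t
9 | r
9 | t

yes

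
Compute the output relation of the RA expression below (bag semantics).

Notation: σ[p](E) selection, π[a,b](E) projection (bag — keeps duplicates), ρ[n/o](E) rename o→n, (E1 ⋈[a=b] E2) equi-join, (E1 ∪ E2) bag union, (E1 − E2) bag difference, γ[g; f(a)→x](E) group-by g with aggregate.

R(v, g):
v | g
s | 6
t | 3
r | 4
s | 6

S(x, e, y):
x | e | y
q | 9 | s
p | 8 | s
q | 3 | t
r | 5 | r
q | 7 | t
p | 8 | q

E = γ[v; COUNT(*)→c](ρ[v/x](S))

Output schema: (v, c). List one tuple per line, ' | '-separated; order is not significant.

Row counts bottom-up:
  S → 6
  ρ[v/x](S) → 6
  γ[v; COUNT(*)→c](ρ[v/x](S)) → 3

== RESULT ==
v | c
p | 2
q | 3
r | 1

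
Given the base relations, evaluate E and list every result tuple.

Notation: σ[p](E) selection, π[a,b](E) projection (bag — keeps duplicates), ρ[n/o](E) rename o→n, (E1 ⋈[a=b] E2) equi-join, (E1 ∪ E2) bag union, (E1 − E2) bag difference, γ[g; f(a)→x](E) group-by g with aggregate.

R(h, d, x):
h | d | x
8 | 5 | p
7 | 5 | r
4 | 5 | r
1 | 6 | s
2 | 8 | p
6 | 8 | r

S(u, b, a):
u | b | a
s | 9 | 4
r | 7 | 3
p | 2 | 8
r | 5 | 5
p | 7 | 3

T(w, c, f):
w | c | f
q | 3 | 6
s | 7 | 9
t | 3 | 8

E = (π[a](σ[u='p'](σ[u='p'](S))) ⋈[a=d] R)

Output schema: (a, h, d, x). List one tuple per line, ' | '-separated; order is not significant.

Stepwise |·|:
  S → 5
  σ[u='p'](S) → 2
  σ[u='p'](σ[u='p'](S)) → 2
  π[a](σ[u='p'](σ[u='p'](S))) → 2
  R → 6
  (π[a](σ[u='p'](σ[u='p'](S))) ⋈[a=d] R) → 2

== RESULT ==
a | h | d | x
8 | 2 | 8 | p
8 | 6 | 8 | r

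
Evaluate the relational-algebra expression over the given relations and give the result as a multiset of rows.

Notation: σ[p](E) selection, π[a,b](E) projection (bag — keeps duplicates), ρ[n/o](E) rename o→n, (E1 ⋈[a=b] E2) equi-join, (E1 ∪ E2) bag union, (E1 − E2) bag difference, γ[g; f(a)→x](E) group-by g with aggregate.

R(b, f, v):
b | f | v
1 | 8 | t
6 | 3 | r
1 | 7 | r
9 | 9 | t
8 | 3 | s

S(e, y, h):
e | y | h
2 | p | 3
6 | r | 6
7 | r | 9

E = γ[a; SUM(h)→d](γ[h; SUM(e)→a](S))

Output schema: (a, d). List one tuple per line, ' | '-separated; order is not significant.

Row counts bottom-up:
  S → 3
  γ[h; SUM(e)→a](S) → 3
  γ[a; SUM(h)→d](γ[h; SUM(e)→a](S)) → 3

== RESULT ==
a | d
2 | 3
6 | 6
7 | 9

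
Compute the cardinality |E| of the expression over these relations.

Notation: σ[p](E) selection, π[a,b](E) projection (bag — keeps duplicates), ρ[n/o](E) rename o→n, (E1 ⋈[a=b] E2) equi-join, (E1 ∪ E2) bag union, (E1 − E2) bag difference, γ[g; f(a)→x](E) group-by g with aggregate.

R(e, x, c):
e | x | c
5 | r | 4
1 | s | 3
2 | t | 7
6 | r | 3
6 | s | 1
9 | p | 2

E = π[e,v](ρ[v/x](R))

Subexpression sizes:
  R → 6
  ρ[v/x](R) → 6
  π[e,v](ρ[v/x](R)) → 6

|E| = 6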